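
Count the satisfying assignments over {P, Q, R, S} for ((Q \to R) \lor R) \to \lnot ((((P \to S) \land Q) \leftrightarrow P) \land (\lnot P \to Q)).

15

Initial set: {(((Q \to R) \lor R) \to \lnot ((((P \to S) \land Q) \leftrightarrow P) \land (\lnot P \to Q)))}.
(((Q \to R) \lor R) \to \lnot ((((P \to S) \land Q) \leftrightarrow P) \land (\lnot P \to Q))): β-rule — branch into \lnot ((Q \to R) \lor R)  //  \lnot ((((P \to S) \land Q) \leftrightarrow P) \land (\lnot P \to Q)).
  branch 1 (add \lnot ((Q \to R) \lor R)):
    \lnot ((Q \to R) \lor R): α-rule — add \lnot (Q \to R), \lnot R.
    \lnot (Q \to R): α-rule — add Q, \lnot R.
    ○ open, literals {Q=1, R=0}.
  branch 2 (add \lnot ((((P \to S) \land Q) \leftrightarrow P) \land (\lnot P \to Q))):
    \lnot ((((P \to S) \land Q) \leftrightarrow P) \land (\lnot P \to Q)): β-rule — branch into \lnot (((P \to S) \land Q) \leftrightarrow P)  //  \lnot (\lnot P \to Q).
      branch 2.1 (add \lnot (((P \to S) \land Q) \leftrightarrow P)):
        \lnot (((P \to S) \land Q) \leftrightarrow P): β-rule — branch into ((P \to S) \land Q), \lnot P  //  \lnot ((P \to S) \land Q), P.
          branch 2.1.1 (add ((P \to S) \land Q), \lnot P):
            ((P \to S) \land Q): α-rule — add (P \to S), Q.
            (P \to S): β-rule — branch into \lnot P  //  S.
              branch 2.1.1.1 (add \lnot P):
                ○ open, literals {P=0, Q=1}.
              branch 2.1.1.2 (add S):
                ○ open, literals {P=0, Q=1, S=1}.
          branch 2.1.2 (add \lnot ((P \to S) \land Q), P):
            \lnot ((P \to S) \land Q): β-rule — branch into \lnot (P \to S)  //  \lnot Q.
              branch 2.1.2.1 (add \lnot (P \to S)):
                \lnot (P \to S): α-rule — add P, \lnot S.
                ○ open, literals {P=1, S=0}.
              branch 2.1.2.2 (add \lnot Q):
                ○ open, literals {P=1, Q=0}.
      branch 2.2 (add \lnot (\lnot P \to Q)):
        \lnot (\lnot P \to Q): α-rule — add \lnot P, \lnot Q.
        ○ open, literals {P=0, Q=0}.
0 branches closed, 6 open.
Each open branch fixes some atoms; the unmentioned ones are free. Counting distinct full assignments: branch {Q=1, R=0} (P, S) contributes 4 new; branch {P=0, Q=1} (R, S) contributes 2 new; branch {P=0, Q=1, S=1} (R) contributes 0 new; branch {P=1, S=0} (Q, R) contributes 3 new; branch {P=1, Q=0} (R, S) contributes 2 new; branch {P=0, Q=0} (R, S) contributes 4 new. Total: 15.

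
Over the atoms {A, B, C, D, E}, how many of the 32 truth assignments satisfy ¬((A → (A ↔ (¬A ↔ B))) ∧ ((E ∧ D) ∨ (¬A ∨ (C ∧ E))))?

Initial set: {¬((A → (A ↔ (¬A ↔ B))) ∧ ((E ∧ D) ∨ (¬A ∨ (C ∧ E))))}.
¬((A → (A ↔ (¬A ↔ B))) ∧ ((E ∧ D) ∨ (¬A ∨ (C ∧ E)))): β-rule — branch into ¬(A → (A ↔ (¬A ↔ B)))  //  ¬((E ∧ D) ∨ (¬A ∨ (C ∧ E))).
  branch 1 (add ¬(A → (A ↔ (¬A ↔ B)))):
    ¬(A → (A ↔ (¬A ↔ B))): α-rule — add A, ¬(A ↔ (¬A ↔ B)).
    ¬(A ↔ (¬A ↔ B)): β-rule — branch into A, ¬(¬A ↔ B)  //  ¬A, (¬A ↔ B).
      branch 1.1 (add A, ¬(¬A ↔ B)):
        ¬(¬A ↔ B): β-rule — branch into ¬A, ¬B  //  ¬¬A, B.
          branch 1.1.1 (add ¬A, ¬B):
            × closes — contains both A and ¬A.
          branch 1.1.2 (add ¬¬A, B):
            ○ open, literals {A=T, B=T}.
      branch 1.2 (add ¬A, (¬A ↔ B)):
        × closes — contains both A and ¬A.
  branch 2 (add ¬((E ∧ D) ∨ (¬A ∨ (C ∧ E)))):
    ¬((E ∧ D) ∨ (¬A ∨ (C ∧ E))): α-rule — add ¬(E ∧ D), ¬(¬A ∨ (C ∧ E)).
    ¬(¬A ∨ (C ∧ E)): α-rule — add ¬¬A, ¬(C ∧ E).
    ¬(E ∧ D): β-rule — branch into ¬E  //  ¬D.
      branch 2.1 (add ¬E):
        ¬(C ∧ E): β-rule — branch into ¬C  //  ¬E.
          branch 2.1.1 (add ¬C):
            ○ open, literals {A=T, C=F, E=F}.
          branch 2.1.2 (add ¬E):
            ○ open, literals {A=T, E=F}.
      branch 2.2 (add ¬D):
        ¬(C ∧ E): β-rule — branch into ¬C  //  ¬E.
          branch 2.2.1 (add ¬C):
            ○ open, literals {A=T, C=F, D=F}.
          branch 2.2.2 (add ¬E):
            ○ open, literals {A=T, D=F, E=F}.
2 branches closed, 5 open.
Each open branch fixes some atoms; the unmentioned ones are free. Counting distinct full assignments: branch {A=T, B=T} (C, D, E) contributes 8 new; branch {A=T, C=F, E=F} (B, D) contributes 2 new; branch {A=T, E=F} (B, C, D) contributes 2 new; branch {A=T, C=F, D=F} (B, E) contributes 1 new; branch {A=T, D=F, E=F} (B, C) contributes 0 new. Total: 13.

13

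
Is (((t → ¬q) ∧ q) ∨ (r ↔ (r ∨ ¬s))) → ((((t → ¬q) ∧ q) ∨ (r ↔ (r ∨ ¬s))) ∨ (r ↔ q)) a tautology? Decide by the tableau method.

Assume the negation and expand:
Initial set: {¬((((t → ¬q) ∧ q) ∨ (r ↔ (r ∨ ¬s))) → ((((t → ¬q) ∧ q) ∨ (r ↔ (r ∨ ¬s))) ∨ (r ↔ q)))}.
¬((((t → ¬q) ∧ q) ∨ (r ↔ (r ∨ ¬s))) → ((((t → ¬q) ∧ q) ∨ (r ↔ (r ∨ ¬s))) ∨ (r ↔ q))): α-rule — add (((t → ¬q) ∧ q) ∨ (r ↔ (r ∨ ¬s))), ¬((((t → ¬q) ∧ q) ∨ (r ↔ (r ∨ ¬s))) ∨ (r ↔ q)).
¬((((t → ¬q) ∧ q) ∨ (r ↔ (r ∨ ¬s))) ∨ (r ↔ q)): α-rule — add ¬(((t → ¬q) ∧ q) ∨ (r ↔ (r ∨ ¬s))), ¬(r ↔ q).
¬(((t → ¬q) ∧ q) ∨ (r ↔ (r ∨ ¬s))): α-rule — add ¬((t → ¬q) ∧ q), ¬(r ↔ (r ∨ ¬s)).
(((t → ¬q) ∧ q) ∨ (r ↔ (r ∨ ¬s))): β-rule — branch into ((t → ¬q) ∧ q)  //  (r ↔ (r ∨ ¬s)).
  branch 1 (add ((t → ¬q) ∧ q)):
    ((t → ¬q) ∧ q): α-rule — add (t → ¬q), q.
    ¬(r ↔ q): β-rule — branch into r, ¬q  //  ¬r, q.
      branch 1.1 (add r, ¬q):
        × closes — contains both q and ¬q.
      branch 1.2 (add ¬r, q):
        ¬((t → ¬q) ∧ q): β-rule — branch into ¬(t → ¬q)  //  ¬q.
          branch 1.2.1 (add ¬(t → ¬q)):
            ¬(t → ¬q): α-rule — add t, ¬¬q.
            ¬(r ↔ (r ∨ ¬s)): β-rule — branch into r, ¬(r ∨ ¬s)  //  ¬r, (r ∨ ¬s).
              branch 1.2.1.1 (add r, ¬(r ∨ ¬s)):
                × closes — contains both r and ¬r.
              branch 1.2.1.2 (add ¬r, (r ∨ ¬s)):
                (t → ¬q): β-rule — branch into ¬t  //  ¬q.
                  branch 1.2.1.2.1 (add ¬t):
                    × closes — contains both t and ¬t.
                  branch 1.2.1.2.2 (add ¬q):
                    × closes — contains both q and ¬q.
          branch 1.2.2 (add ¬q):
            × closes — contains both q and ¬q.
  branch 2 (add (r ↔ (r ∨ ¬s))):
    ¬(r ↔ q): β-rule — branch into r, ¬q  //  ¬r, q.
      branch 2.1 (add r, ¬q):
        ¬((t → ¬q) ∧ q): β-rule — branch into ¬(t → ¬q)  //  ¬q.
          branch 2.1.1 (add ¬(t → ¬q)):
            ¬(t → ¬q): α-rule — add t, ¬¬q.
            × closes — contains both q and ¬q.
          branch 2.1.2 (add ¬q):
            ¬(r ↔ (r ∨ ¬s)): β-rule — branch into r, ¬(r ∨ ¬s)  //  ¬r, (r ∨ ¬s).
              branch 2.1.2.1 (add r, ¬(r ∨ ¬s)):
                ¬(r ∨ ¬s): α-rule — add ¬r, ¬¬s.
                × closes — contains both r and ¬r.
              branch 2.1.2.2 (add ¬r, (r ∨ ¬s)):
                × closes — contains both r and ¬r.
      branch 2.2 (add ¬r, q):
        ¬((t → ¬q) ∧ q): β-rule — branch into ¬(t → ¬q)  //  ¬q.
          branch 2.2.1 (add ¬(t → ¬q)):
            ¬(t → ¬q): α-rule — add t, ¬¬q.
            ¬(r ↔ (r ∨ ¬s)): β-rule — branch into r, ¬(r ∨ ¬s)  //  ¬r, (r ∨ ¬s).
              branch 2.2.1.1 (add r, ¬(r ∨ ¬s)):
                × closes — contains both r and ¬r.
              branch 2.2.1.2 (add ¬r, (r ∨ ¬s)):
                (r ↔ (r ∨ ¬s)): β-rule — branch into r, (r ∨ ¬s)  //  ¬r, ¬(r ∨ ¬s).
                  branch 2.2.1.2.1 (add r, (r ∨ ¬s)):
                    × closes — contains both r and ¬r.
                  branch 2.2.1.2.2 (add ¬r, ¬(r ∨ ¬s)):
                    ¬(r ∨ ¬s): α-rule — add ¬r, ¬¬s.
                    (r ∨ ¬s): β-rule — branch into r  //  ¬s.
                      branch 2.2.1.2.2.1 (add r):
                        × closes — contains both r and ¬r.
                      branch 2.2.1.2.2.2 (add ¬s):
                        × closes — contains both s and ¬s.
          branch 2.2.2 (add ¬q):
            × closes — contains both q and ¬q.
All 13 branches close.
Every branch closed, so the negation is unsatisfiable and the formula is valid.

Valid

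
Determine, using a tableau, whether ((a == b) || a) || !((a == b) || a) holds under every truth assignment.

Valid

Assume the negation and expand:
Initial set: {F (((a == b) || a) || !((a == b) || a))}.
F (((a == b) || a) || !((a == b) || a)): α-rule — add F ((a == b) || a), F !((a == b) || a).
F ((a == b) || a): α-rule — add F (a == b), F a.
F !((a == b) || a): β-rule — branch into T (a == b)  //  T a.
  branch 1 (add T (a == b)):
    F (a == b): β-rule — branch into T a, F b  //  F a, T b.
      branch 1.1 (add T a, F b):
        × closes — contains both a and !a.
      branch 1.2 (add F a, T b):
        T (a == b): β-rule — branch into T a, T b  //  F a, F b.
          branch 1.2.1 (add T a, T b):
            × closes — contains both a and !a.
          branch 1.2.2 (add F a, F b):
            × closes — contains both b and !b.
  branch 2 (add T a):
    × closes — contains both a and !a.
All 4 branches close.
Every branch closed, so the negation is unsatisfiable and the formula is valid.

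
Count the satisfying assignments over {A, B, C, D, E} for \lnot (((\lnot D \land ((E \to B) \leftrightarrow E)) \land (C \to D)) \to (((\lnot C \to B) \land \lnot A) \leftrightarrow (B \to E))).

1

Initial set: {\lnot (((\lnot D \land ((E \to B) \leftrightarrow E)) \land (C \to D)) \to (((\lnot C \to B) \land \lnot A) \leftrightarrow (B \to E)))}.
\lnot (((\lnot D \land ((E \to B) \leftrightarrow E)) \land (C \to D)) \to (((\lnot C \to B) \land \lnot A) \leftrightarrow (B \to E))): α-rule — add ((\lnot D \land ((E \to B) \leftrightarrow E)) \land (C \to D)), \lnot (((\lnot C \to B) \land \lnot A) \leftrightarrow (B \to E)).
((\lnot D \land ((E \to B) \leftrightarrow E)) \land (C \to D)): α-rule — add (\lnot D \land ((E \to B) \leftrightarrow E)), (C \to D).
(\lnot D \land ((E \to B) \leftrightarrow E)): α-rule — add \lnot D, ((E \to B) \leftrightarrow E).
\lnot (((\lnot C \to B) \land \lnot A) \leftrightarrow (B \to E)): β-rule — branch into ((\lnot C \to B) \land \lnot A), \lnot (B \to E)  //  \lnot ((\lnot C \to B) \land \lnot A), (B \to E).
  branch 1 (add ((\lnot C \to B) \land \lnot A), \lnot (B \to E)):
    ((\lnot C \to B) \land \lnot A): α-rule — add (\lnot C \to B), \lnot A.
    \lnot (B \to E): α-rule — add B, \lnot E.
    (C \to D): β-rule — branch into \lnot C  //  D.
      branch 1.1 (add \lnot C):
        ((E \to B) \leftrightarrow E): β-rule — branch into (E \to B), E  //  \lnot (E \to B), \lnot E.
          branch 1.1.1 (add (E \to B), E):
            × closes — contains both E and \lnot E.
          branch 1.1.2 (add \lnot (E \to B), \lnot E):
            \lnot (E \to B): α-rule — add E, \lnot B.
            × closes — contains both E and \lnot E.
      branch 1.2 (add D):
        × closes — contains both D and \lnot D.
  branch 2 (add \lnot ((\lnot C \to B) \land \lnot A), (B \to E)):
    (C \to D): β-rule — branch into \lnot C  //  D.
      branch 2.1 (add \lnot C):
        ((E \to B) \leftrightarrow E): β-rule — branch into (E \to B), E  //  \lnot (E \to B), \lnot E.
          branch 2.1.1 (add (E \to B), E):
            \lnot ((\lnot C \to B) \land \lnot A): β-rule — branch into \lnot (\lnot C \to B)  //  \lnot \lnot A.
              branch 2.1.1.1 (add \lnot (\lnot C \to B)):
                \lnot (\lnot C \to B): α-rule — add \lnot C, \lnot B.
                (B \to E): β-rule — branch into \lnot B  //  E.
                  branch 2.1.1.1.1 (add \lnot B):
                    (E \to B): β-rule — branch into \lnot E  //  B.
                      branch 2.1.1.1.1.1 (add \lnot E):
                        × closes — contains both E and \lnot E.
                      branch 2.1.1.1.1.2 (add B):
                        × closes — contains both B and \lnot B.
                  branch 2.1.1.1.2 (add E):
                    (E \to B): β-rule — branch into \lnot E  //  B.
                      branch 2.1.1.1.2.1 (add \lnot E):
                        × closes — contains both E and \lnot E.
                      branch 2.1.1.1.2.2 (add B):
                        × closes — contains both B and \lnot B.
              branch 2.1.1.2 (add \lnot \lnot A):
                (B \to E): β-rule — branch into \lnot B  //  E.
                  branch 2.1.1.2.1 (add \lnot B):
                    (E \to B): β-rule — branch into \lnot E  //  B.
                      branch 2.1.1.2.1.1 (add \lnot E):
                        × closes — contains both E and \lnot E.
                      branch 2.1.1.2.1.2 (add B):
                        × closes — contains both B and \lnot B.
                  branch 2.1.1.2.2 (add E):
                    (E \to B): β-rule — branch into \lnot E  //  B.
                      branch 2.1.1.2.2.1 (add \lnot E):
                        × closes — contains both E and \lnot E.
                      branch 2.1.1.2.2.2 (add B):
                        ○ open, literals {A=T, B=T, C=F, D=F, E=T}.
          branch 2.1.2 (add \lnot (E \to B), \lnot E):
            \lnot (E \to B): α-rule — add E, \lnot B.
            × closes — contains both E and \lnot E.
      branch 2.2 (add D):
        × closes — contains both D and \lnot D.
12 branches closed, 1 open.
Each open branch fixes some atoms; the unmentioned ones are free. Counting distinct full assignments: branch {A=T, B=T, C=F, D=F, E=T} (none free) contributes 1 new. Total: 1.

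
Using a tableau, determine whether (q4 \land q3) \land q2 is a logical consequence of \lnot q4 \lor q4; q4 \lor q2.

No

Initial set: {T (\lnot q4 \lor q4); T (q4 \lor q2); F ((q4 \land q3) \land q2)}.
T (\lnot q4 \lor q4): β-rule — branch into T \lnot q4  //  T q4.
  branch 1 (add T \lnot q4):
    T (q4 \lor q2): β-rule — branch into T q4  //  T q2.
      branch 1.1 (add T q4):
        × closes — contains both q4 and \lnot q4.
      branch 1.2 (add T q2):
        F ((q4 \land q3) \land q2): β-rule — branch into F (q4 \land q3)  //  F q2.
          branch 1.2.1 (add F (q4 \land q3)):
            F (q4 \land q3): β-rule — branch into F q4  //  F q3.
              branch 1.2.1.1 (add F q4):
                ○ open, literals {q2=1, q4=0}.
              branch 1.2.1.2 (add F q3):
                ○ open, literals {q2=1, q3=0, q4=0}.
          branch 1.2.2 (add F q2):
            × closes — contains both q2 and \lnot q2.
  branch 2 (add T q4):
    T (q4 \lor q2): β-rule — branch into T q4  //  T q2.
      branch 2.1 (add T q4):
        F ((q4 \land q3) \land q2): β-rule — branch into F (q4 \land q3)  //  F q2.
          branch 2.1.1 (add F (q4 \land q3)):
            F (q4 \land q3): β-rule — branch into F q4  //  F q3.
              branch 2.1.1.1 (add F q4):
                × closes — contains both q4 and \lnot q4.
              branch 2.1.1.2 (add F q3):
                ○ open, literals {q3=0, q4=1}.
          branch 2.1.2 (add F q2):
            ○ open, literals {q2=0, q4=1}.
      branch 2.2 (add T q2):
        F ((q4 \land q3) \land q2): β-rule — branch into F (q4 \land q3)  //  F q2.
          branch 2.2.1 (add F (q4 \land q3)):
            F (q4 \land q3): β-rule — branch into F q4  //  F q3.
              branch 2.2.1.1 (add F q4):
                × closes — contains both q4 and \lnot q4.
              branch 2.2.1.2 (add F q3):
                ○ open, literals {q2=1, q3=0, q4=1}.
          branch 2.2.2 (add F q2):
            × closes — contains both q2 and \lnot q2.
5 branches closed, 5 open.
An open branch gives a countermodel: q2=1, q4=0 (unmentioned atoms arbitrary); the premises hold there but the conclusion fails.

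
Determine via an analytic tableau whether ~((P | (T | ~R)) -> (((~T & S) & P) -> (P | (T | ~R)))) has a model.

Unsatisfiable

Initial set: {~((P | (T | ~R)) -> (((~T & S) & P) -> (P | (T | ~R))))}.
~((P | (T | ~R)) -> (((~T & S) & P) -> (P | (T | ~R)))): α-rule — add (P | (T | ~R)), ~(((~T & S) & P) -> (P | (T | ~R))).
~(((~T & S) & P) -> (P | (T | ~R))): α-rule — add ((~T & S) & P), ~(P | (T | ~R)).
((~T & S) & P): α-rule — add (~T & S), P.
~(P | (T | ~R)): α-rule — add ~P, ~(T | ~R).
× closes — contains both P and ~P.
All 1 branch closes.
Every branch closed; the formula is unsatisfiable.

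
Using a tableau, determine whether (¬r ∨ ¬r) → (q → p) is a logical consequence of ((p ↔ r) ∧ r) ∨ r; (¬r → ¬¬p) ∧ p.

Yes

Initial set: {T (((p ↔ r) ∧ r) ∨ r); T ((¬r → ¬¬p) ∧ p); F ((¬r ∨ ¬r) → (q → p))}.
T ((¬r → ¬¬p) ∧ p): α-rule — add T (¬r → ¬¬p), T p.
F ((¬r ∨ ¬r) → (q → p)): α-rule — add T (¬r ∨ ¬r), F (q → p).
F (q → p): α-rule — add T q, F p.
× closes — contains both p and ¬p.
All 1 branch closes.
Every branch closed, so the premises entail the conclusion.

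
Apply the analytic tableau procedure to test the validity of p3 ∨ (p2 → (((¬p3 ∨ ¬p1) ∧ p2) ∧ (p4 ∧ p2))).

Assume the negation and expand:
Initial set: {¬(p3 ∨ (p2 → (((¬p3 ∨ ¬p1) ∧ p2) ∧ (p4 ∧ p2))))}.
¬(p3 ∨ (p2 → (((¬p3 ∨ ¬p1) ∧ p2) ∧ (p4 ∧ p2)))): α-rule — add ¬p3, ¬(p2 → (((¬p3 ∨ ¬p1) ∧ p2) ∧ (p4 ∧ p2))).
¬(p2 → (((¬p3 ∨ ¬p1) ∧ p2) ∧ (p4 ∧ p2))): α-rule — add p2, ¬(((¬p3 ∨ ¬p1) ∧ p2) ∧ (p4 ∧ p2)).
¬(((¬p3 ∨ ¬p1) ∧ p2) ∧ (p4 ∧ p2)): β-rule — branch into ¬((¬p3 ∨ ¬p1) ∧ p2)  //  ¬(p4 ∧ p2).
  branch 1 (add ¬((¬p3 ∨ ¬p1) ∧ p2)):
    ¬((¬p3 ∨ ¬p1) ∧ p2): β-rule — branch into ¬(¬p3 ∨ ¬p1)  //  ¬p2.
      branch 1.1 (add ¬(¬p3 ∨ ¬p1)):
        ¬(¬p3 ∨ ¬p1): α-rule — add ¬¬p3, ¬¬p1.
        × closes — contains both p3 and ¬p3.
      branch 1.2 (add ¬p2):
        × closes — contains both p2 and ¬p2.
  branch 2 (add ¬(p4 ∧ p2)):
    ¬(p4 ∧ p2): β-rule — branch into ¬p4  //  ¬p2.
      branch 2.1 (add ¬p4):
        ○ open, literals {p2=1, p3=0, p4=0}.
      branch 2.2 (add ¬p2):
        × closes — contains both p2 and ¬p2.
3 branches closed, 1 open.
An open branch gives a countermodel: p2=1, p3=0, p4=0 (unmentioned atoms arbitrary); under it the original formula is false.

Not valid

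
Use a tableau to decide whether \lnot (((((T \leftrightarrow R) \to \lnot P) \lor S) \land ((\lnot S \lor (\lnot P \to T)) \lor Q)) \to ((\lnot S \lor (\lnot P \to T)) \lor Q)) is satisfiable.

Unsatisfiable

Initial set: {T \lnot (((((T \leftrightarrow R) \to \lnot P) \lor S) \land ((\lnot S \lor (\lnot P \to T)) \lor Q)) \to ((\lnot S \lor (\lnot P \to T)) \lor Q))}.
T \lnot (((((T \leftrightarrow R) \to \lnot P) \lor S) \land ((\lnot S \lor (\lnot P \to T)) \lor Q)) \to ((\lnot S \lor (\lnot P \to T)) \lor Q)): α-rule — add T ((((T \leftrightarrow R) \to \lnot P) \lor S) \land ((\lnot S \lor (\lnot P \to T)) \lor Q)), F ((\lnot S \lor (\lnot P \to T)) \lor Q).
T ((((T \leftrightarrow R) \to \lnot P) \lor S) \land ((\lnot S \lor (\lnot P \to T)) \lor Q)): α-rule — add T (((T \leftrightarrow R) \to \lnot P) \lor S), T ((\lnot S \lor (\lnot P \to T)) \lor Q).
F ((\lnot S \lor (\lnot P \to T)) \lor Q): α-rule — add F (\lnot S \lor (\lnot P \to T)), F Q.
F (\lnot S \lor (\lnot P \to T)): α-rule — add F \lnot S, F (\lnot P \to T).
F (\lnot P \to T): α-rule — add T \lnot P, F T.
T (((T \leftrightarrow R) \to \lnot P) \lor S): β-rule — branch into T ((T \leftrightarrow R) \to \lnot P)  //  T S.
  branch 1 (add T ((T \leftrightarrow R) \to \lnot P)):
    T ((\lnot S \lor (\lnot P \to T)) \lor Q): β-rule — branch into T (\lnot S \lor (\lnot P \to T))  //  T Q.
      branch 1.1 (add T (\lnot S \lor (\lnot P \to T))):
        T ((T \leftrightarrow R) \to \lnot P): β-rule — branch into F (T \leftrightarrow R)  //  T \lnot P.
          branch 1.1.1 (add F (T \leftrightarrow R)):
            T (\lnot S \lor (\lnot P \to T)): β-rule — branch into T \lnot S  //  T (\lnot P \to T).
              branch 1.1.1.1 (add T \lnot S):
                × closes — contains both S and \lnot S.
              branch 1.1.1.2 (add T (\lnot P \to T)):
                F (T \leftrightarrow R): β-rule — branch into T T, F R  //  F T, T R.
                  branch 1.1.1.2.1 (add T T, F R):
                    × closes — contains both T and \lnot T.
                  branch 1.1.1.2.2 (add F T, T R):
                    T (\lnot P \to T): β-rule — branch into F \lnot P  //  T T.
                      branch 1.1.1.2.2.1 (add F \lnot P):
                        × closes — contains both P and \lnot P.
                      branch 1.1.1.2.2.2 (add T T):
                        × closes — contains both T and \lnot T.
          branch 1.1.2 (add T \lnot P):
            T (\lnot S \lor (\lnot P \to T)): β-rule — branch into T \lnot S  //  T (\lnot P \to T).
              branch 1.1.2.1 (add T \lnot S):
                × closes — contains both S and \lnot S.
              branch 1.1.2.2 (add T (\lnot P \to T)):
                T (\lnot P \to T): β-rule — branch into F \lnot P  //  T T.
                  branch 1.1.2.2.1 (add F \lnot P):
                    × closes — contains both P and \lnot P.
                  branch 1.1.2.2.2 (add T T):
                    × closes — contains both T and \lnot T.
      branch 1.2 (add T Q):
        × closes — contains both Q and \lnot Q.
  branch 2 (add T S):
    T ((\lnot S \lor (\lnot P \to T)) \lor Q): β-rule — branch into T (\lnot S \lor (\lnot P \to T))  //  T Q.
      branch 2.1 (add T (\lnot S \lor (\lnot P \to T))):
        T (\lnot S \lor (\lnot P \to T)): β-rule — branch into T \lnot S  //  T (\lnot P \to T).
          branch 2.1.1 (add T \lnot S):
            × closes — contains both S and \lnot S.
          branch 2.1.2 (add T (\lnot P \to T)):
            T (\lnot P \to T): β-rule — branch into F \lnot P  //  T T.
              branch 2.1.2.1 (add F \lnot P):
                × closes — contains both P and \lnot P.
              branch 2.1.2.2 (add T T):
                × closes — contains both T and \lnot T.
      branch 2.2 (add T Q):
        × closes — contains both Q and \lnot Q.
All 12 branches close.
Every branch closed; the formula is unsatisfiable.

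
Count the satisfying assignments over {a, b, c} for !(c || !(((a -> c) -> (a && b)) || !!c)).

Initial set: {!(c || !(((a -> c) -> (a && b)) || !!c))}.
!(c || !(((a -> c) -> (a && b)) || !!c)): α-rule — add !c, !!(((a -> c) -> (a && b)) || !!c).
!!(((a -> c) -> (a && b)) || !!c): β-rule — branch into ((a -> c) -> (a && b))  //  !!c.
  branch 1 (add ((a -> c) -> (a && b))):
    ((a -> c) -> (a && b)): β-rule — branch into !(a -> c)  //  (a && b).
      branch 1.1 (add !(a -> c)):
        !(a -> c): α-rule — add a, !c.
        ○ open, literals {a=1, c=0}.
      branch 1.2 (add (a && b)):
        (a && b): α-rule — add a, b.
        ○ open, literals {a=1, b=1, c=0}.
  branch 2 (add !!c):
    !!c: drop double negation, giving c.
    × closes — contains both c and !c.
1 branch closed, 2 open.
Each open branch fixes some atoms; the unmentioned ones are free. Counting distinct full assignments: branch {a=1, c=0} (b) contributes 2 new; branch {a=1, b=1, c=0} (none free) contributes 0 new. Total: 2.

2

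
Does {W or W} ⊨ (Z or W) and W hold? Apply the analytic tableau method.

Initial set: {(W or W); not ((Z or W) and W)}.
(W or W): β-rule — branch into W  //  W.
  branch 1 (add W):
    not ((Z or W) and W): β-rule — branch into not (Z or W)  //  not W.
      branch 1.1 (add not (Z or W)):
        not (Z or W): α-rule — add not Z, not W.
        × closes — contains both W and not W.
      branch 1.2 (add not W):
        × closes — contains both W and not W.
  branch 2 (add W):
    not ((Z or W) and W): β-rule — branch into not (Z or W)  //  not W.
      branch 2.1 (add not (Z or W)):
        not (Z or W): α-rule — add not Z, not W.
        × closes — contains both W and not W.
      branch 2.2 (add not W):
        × closes — contains both W and not W.
All 4 branches close.
Every branch closed, so the premises entail the conclusion.

Yes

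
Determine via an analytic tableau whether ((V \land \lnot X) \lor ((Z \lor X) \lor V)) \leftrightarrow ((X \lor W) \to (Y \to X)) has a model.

Satisfiable

Initial set: {(((V \land \lnot X) \lor ((Z \lor X) \lor V)) \leftrightarrow ((X \lor W) \to (Y \to X)))}.
(((V \land \lnot X) \lor ((Z \lor X) \lor V)) \leftrightarrow ((X \lor W) \to (Y \to X))): β-rule — branch into ((V \land \lnot X) \lor ((Z \lor X) \lor V)), ((X \lor W) \to (Y \to X))  //  \lnot ((V \land \lnot X) \lor ((Z \lor X) \lor V)), \lnot ((X \lor W) \to (Y \to X)).
  branch 1 (add ((V \land \lnot X) \lor ((Z \lor X) \lor V)), ((X \lor W) \to (Y \to X))):
    ((V \land \lnot X) \lor ((Z \lor X) \lor V)): β-rule — branch into (V \land \lnot X)  //  ((Z \lor X) \lor V).
      branch 1.1 (add (V \land \lnot X)):
        (V \land \lnot X): α-rule — add V, \lnot X.
        ((X \lor W) \to (Y \to X)): β-rule — branch into \lnot (X \lor W)  //  (Y \to X).
          branch 1.1.1 (add \lnot (X \lor W)):
            \lnot (X \lor W): α-rule — add \lnot X, \lnot W.
            ○ open, literals {V=1, W=0, X=0}.
          branch 1.1.2 (add (Y \to X)):
            (Y \to X): β-rule — branch into \lnot Y  //  X.
              branch 1.1.2.1 (add \lnot Y):
                ○ open, literals {V=1, X=0, Y=0}.
              branch 1.1.2.2 (add X):
                × closes — contains both X and \lnot X.
      branch 1.2 (add ((Z \lor X) \lor V)):
        ((X \lor W) \to (Y \to X)): β-rule — branch into \lnot (X \lor W)  //  (Y \to X).
          branch 1.2.1 (add \lnot (X \lor W)):
            \lnot (X \lor W): α-rule — add \lnot X, \lnot W.
            ((Z \lor X) \lor V): β-rule — branch into (Z \lor X)  //  V.
              branch 1.2.1.1 (add (Z \lor X)):
                (Z \lor X): β-rule — branch into Z  //  X.
                  branch 1.2.1.1.1 (add Z):
                    ○ open, literals {W=0, X=0, Z=1}.
                  branch 1.2.1.1.2 (add X):
                    × closes — contains both X and \lnot X.
              branch 1.2.1.2 (add V):
                ○ open, literals {V=1, W=0, X=0}.
          branch 1.2.2 (add (Y \to X)):
            ((Z \lor X) \lor V): β-rule — branch into (Z \lor X)  //  V.
              branch 1.2.2.1 (add (Z \lor X)):
                (Y \to X): β-rule — branch into \lnot Y  //  X.
                  branch 1.2.2.1.1 (add \lnot Y):
                    (Z \lor X): β-rule — branch into Z  //  X.
                      branch 1.2.2.1.1.1 (add Z):
                        ○ open, literals {Y=0, Z=1}.
                      branch 1.2.2.1.1.2 (add X):
                        ○ open, literals {X=1, Y=0}.
                  branch 1.2.2.1.2 (add X):
                    (Z \lor X): β-rule — branch into Z  //  X.
                      branch 1.2.2.1.2.1 (add Z):
                        ○ open, literals {X=1, Z=1}.
                      branch 1.2.2.1.2.2 (add X):
                        ○ open, literals {X=1}.
              branch 1.2.2.2 (add V):
                (Y \to X): β-rule — branch into \lnot Y  //  X.
                  branch 1.2.2.2.1 (add \lnot Y):
                    ○ open, literals {V=1, Y=0}.
                  branch 1.2.2.2.2 (add X):
                    ○ open, literals {V=1, X=1}.
  branch 2 (add \lnot ((V \land \lnot X) \lor ((Z \lor X) \lor V)), \lnot ((X \lor W) \to (Y \to X))):
    \lnot ((V \land \lnot X) \lor ((Z \lor X) \lor V)): α-rule — add \lnot (V \land \lnot X), \lnot ((Z \lor X) \lor V).
    \lnot ((X \lor W) \to (Y \to X)): α-rule — add (X \lor W), \lnot (Y \to X).
    \lnot ((Z \lor X) \lor V): α-rule — add \lnot (Z \lor X), \lnot V.
    \lnot (Y \to X): α-rule — add Y, \lnot X.
    \lnot (Z \lor X): α-rule — add \lnot Z, \lnot X.
    \lnot (V \land \lnot X): β-rule — branch into \lnot V  //  \lnot \lnot X.
      branch 2.1 (add \lnot V):
        (X \lor W): β-rule — branch into X  //  W.
          branch 2.1.1 (add X):
            × closes — contains both X and \lnot X.
          branch 2.1.2 (add W):
            ○ open, literals {V=0, W=1, X=0, Y=1, Z=0}.
      branch 2.2 (add \lnot \lnot X):
        × closes — contains both X and \lnot X.
4 branches closed, 11 open.
An open branch gives a satisfying assignment: V=1, W=0, X=0.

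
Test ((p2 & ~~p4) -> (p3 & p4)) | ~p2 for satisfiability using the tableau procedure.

Satisfiable

Initial set: {(((p2 & ~~p4) -> (p3 & p4)) | ~p2)}.
(((p2 & ~~p4) -> (p3 & p4)) | ~p2): β-rule — branch into ((p2 & ~~p4) -> (p3 & p4))  //  ~p2.
  branch 1 (add ((p2 & ~~p4) -> (p3 & p4))):
    ((p2 & ~~p4) -> (p3 & p4)): β-rule — branch into ~(p2 & ~~p4)  //  (p3 & p4).
      branch 1.1 (add ~(p2 & ~~p4)):
        ~(p2 & ~~p4): β-rule — branch into ~p2  //  ~~~p4.
          branch 1.1.1 (add ~p2):
            ○ open, literals {p2=0}.
          branch 1.1.2 (add ~~~p4):
            ~~~p4: drop double negation, giving ~p4.
            ○ open, literals {p4=0}.
      branch 1.2 (add (p3 & p4)):
        (p3 & p4): α-rule — add p3, p4.
        ○ open, literals {p3=1, p4=1}.
  branch 2 (add ~p2):
    ○ open, literals {p2=0}.
0 branches closed, 4 open.
An open branch gives a satisfying assignment: p2=0.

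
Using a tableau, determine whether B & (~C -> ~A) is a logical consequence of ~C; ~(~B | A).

Yes

Initial set: {~C; ~(~B | A); ~(B & (~C -> ~A))}.
~(~B | A): α-rule — add ~~B, ~A.
~(B & (~C -> ~A)): β-rule — branch into ~B  //  ~(~C -> ~A).
  branch 1 (add ~B):
    × closes — contains both B and ~B.
  branch 2 (add ~(~C -> ~A)):
    ~(~C -> ~A): α-rule — add ~C, ~~A.
    × closes — contains both A and ~A.
All 2 branches close.
Every branch closed, so the premises entail the conclusion.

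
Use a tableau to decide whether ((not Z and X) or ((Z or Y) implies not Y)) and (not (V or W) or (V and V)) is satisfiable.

Satisfiable

Initial set: {(((not Z and X) or ((Z or Y) implies not Y)) and (not (V or W) or (V and V)))}.
(((not Z and X) or ((Z or Y) implies not Y)) and (not (V or W) or (V and V))): α-rule — add ((not Z and X) or ((Z or Y) implies not Y)), (not (V or W) or (V and V)).
((not Z and X) or ((Z or Y) implies not Y)): β-rule — branch into (not Z and X)  //  ((Z or Y) implies not Y).
  branch 1 (add (not Z and X)):
    (not Z and X): α-rule — add not Z, X.
    (not (V or W) or (V and V)): β-rule — branch into not (V or W)  //  (V and V).
      branch 1.1 (add not (V or W)):
        not (V or W): α-rule — add not V, not W.
        ○ open, literals {V=F, W=F, X=T, Z=F}.
      branch 1.2 (add (V and V)):
        (V and V): α-rule — add V, V.
        ○ open, literals {V=T, X=T, Z=F}.
  branch 2 (add ((Z or Y) implies not Y)):
    (not (V or W) or (V and V)): β-rule — branch into not (V or W)  //  (V and V).
      branch 2.1 (add not (V or W)):
        not (V or W): α-rule — add not V, not W.
        ((Z or Y) implies not Y): β-rule — branch into not (Z or Y)  //  not Y.
          branch 2.1.1 (add not (Z or Y)):
            not (Z or Y): α-rule — add not Z, not Y.
            ○ open, literals {V=F, W=F, Y=F, Z=F}.
          branch 2.1.2 (add not Y):
            ○ open, literals {V=F, W=F, Y=F}.
      branch 2.2 (add (V and V)):
        (V and V): α-rule — add V, V.
        ((Z or Y) implies not Y): β-rule — branch into not (Z or Y)  //  not Y.
          branch 2.2.1 (add not (Z or Y)):
            not (Z or Y): α-rule — add not Z, not Y.
            ○ open, literals {V=T, Y=F, Z=F}.
          branch 2.2.2 (add not Y):
            ○ open, literals {V=T, Y=F}.
0 branches closed, 6 open.
An open branch gives a satisfying assignment: V=F, W=F, X=T, Z=F.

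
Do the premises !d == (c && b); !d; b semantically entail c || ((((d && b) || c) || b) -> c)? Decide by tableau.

Yes

Initial set: {(!d == (c && b)); !d; b; !(c || ((((d && b) || c) || b) -> c))}.
!(c || ((((d && b) || c) || b) -> c)): α-rule — add !c, !((((d && b) || c) || b) -> c).
!((((d && b) || c) || b) -> c): α-rule — add (((d && b) || c) || b), !c.
(!d == (c && b)): β-rule — branch into !d, (c && b)  //  !!d, !(c && b).
  branch 1 (add !d, (c && b)):
    (c && b): α-rule — add c, b.
    × closes — contains both c and !c.
  branch 2 (add !!d, !(c && b)):
    × closes — contains both d and !d.
All 2 branches close.
Every branch closed, so the premises entail the conclusion.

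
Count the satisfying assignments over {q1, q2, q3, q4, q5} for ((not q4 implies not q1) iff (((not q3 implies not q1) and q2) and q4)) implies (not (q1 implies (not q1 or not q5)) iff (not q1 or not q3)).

Initial set: {(((not q4 implies not q1) iff (((not q3 implies not q1) and q2) and q4)) implies (not (q1 implies (not q1 or not q5)) iff (not q1 or not q3)))}.
(((not q4 implies not q1) iff (((not q3 implies not q1) and q2) and q4)) implies (not (q1 implies (not q1 or not q5)) iff (not q1 or not q3))): β-rule — branch into not ((not q4 implies not q1) iff (((not q3 implies not q1) and q2) and q4))  //  (not (q1 implies (not q1 or not q5)) iff (not q1 or not q3)).
  branch 1 (add not ((not q4 implies not q1) iff (((not q3 implies not q1) and q2) and q4))):
    not ((not q4 implies not q1) iff (((not q3 implies not q1) and q2) and q4)): β-rule — branch into (not q4 implies not q1), not (((not q3 implies not q1) and q2) and q4)  //  not (not q4 implies not q1), (((not q3 implies not q1) and q2) and q4).
      branch 1.1 (add (not q4 implies not q1), not (((not q3 implies not q1) and q2) and q4)):
        (not q4 implies not q1): β-rule — branch into not not q4  //  not q1.
          branch 1.1.1 (add not not q4):
            not (((not q3 implies not q1) and q2) and q4): β-rule — branch into not ((not q3 implies not q1) and q2)  //  not q4.
              branch 1.1.1.1 (add not ((not q3 implies not q1) and q2)):
                not ((not q3 implies not q1) and q2): β-rule — branch into not (not q3 implies not q1)  //  not q2.
                  branch 1.1.1.1.1 (add not (not q3 implies not q1)):
                    not (not q3 implies not q1): α-rule — add not q3, not not q1.
                    ○ open, literals {q1=1, q3=0, q4=1}.
                  branch 1.1.1.1.2 (add not q2):
                    ○ open, literals {q2=0, q4=1}.
              branch 1.1.1.2 (add not q4):
                × closes — contains both q4 and not q4.
          branch 1.1.2 (add not q1):
            not (((not q3 implies not q1) and q2) and q4): β-rule — branch into not ((not q3 implies not q1) and q2)  //  not q4.
              branch 1.1.2.1 (add not ((not q3 implies not q1) and q2)):
                not ((not q3 implies not q1) and q2): β-rule — branch into not (not q3 implies not q1)  //  not q2.
                  branch 1.1.2.1.1 (add not (not q3 implies not q1)):
                    not (not q3 implies not q1): α-rule — add not q3, not not q1.
                    × closes — contains both q1 and not q1.
                  branch 1.1.2.1.2 (add not q2):
                    ○ open, literals {q1=0, q2=0}.
              branch 1.1.2.2 (add not q4):
                ○ open, literals {q1=0, q4=0}.
      branch 1.2 (add not (not q4 implies not q1), (((not q3 implies not q1) and q2) and q4)):
        not (not q4 implies not q1): α-rule — add not q4, not not q1.
        (((not q3 implies not q1) and q2) and q4): α-rule — add ((not q3 implies not q1) and q2), q4.
        × closes — contains both q4 and not q4.
  branch 2 (add (not (q1 implies (not q1 or not q5)) iff (not q1 or not q3))):
    (not (q1 implies (not q1 or not q5)) iff (not q1 or not q3)): β-rule — branch into not (q1 implies (not q1 or not q5)), (not q1 or not q3)  //  not not (q1 implies (not q1 or not q5)), not (not q1 or not q3).
      branch 2.1 (add not (q1 implies (not q1 or not q5)), (not q1 or not q3)):
        not (q1 implies (not q1 or not q5)): α-rule — add q1, not (not q1 or not q5).
        not (not q1 or not q5): α-rule — add not not q1, not not q5.
        (not q1 or not q3): β-rule — branch into not q1  //  not q3.
          branch 2.1.1 (add not q1):
            × closes — contains both q1 and not q1.
          branch 2.1.2 (add not q3):
            ○ open, literals {q1=1, q3=0, q5=1}.
      branch 2.2 (add not not (q1 implies (not q1 or not q5)), not (not q1 or not q3)):
        not (not q1 or not q3): α-rule — add not not q1, not not q3.
        not not (q1 implies (not q1 or not q5)): β-rule — branch into not q1  //  (not q1 or not q5).
          branch 2.2.1 (add not q1):
            × closes — contains both q1 and not q1.
          branch 2.2.2 (add (not q1 or not q5)):
            (not q1 or not q5): β-rule — branch into not q1  //  not q5.
              branch 2.2.2.1 (add not q1):
                × closes — contains both q1 and not q1.
              branch 2.2.2.2 (add not q5):
                ○ open, literals {q1=1, q3=1, q5=0}.
6 branches closed, 6 open.
Each open branch fixes some atoms; the unmentioned ones are free. Counting distinct full assignments: branch {q1=1, q3=0, q4=1} (q2, q5) contributes 4 new; branch {q2=0, q4=1} (q1, q3, q5) contributes 6 new; branch {q1=0, q2=0} (q3, q4, q5) contributes 4 new; branch {q1=0, q4=0} (q2, q3, q5) contributes 4 new; branch {q1=1, q3=0, q5=1} (q2, q4) contributes 2 new; branch {q1=1, q3=1, q5=0} (q2, q4) contributes 3 new. Total: 23.

23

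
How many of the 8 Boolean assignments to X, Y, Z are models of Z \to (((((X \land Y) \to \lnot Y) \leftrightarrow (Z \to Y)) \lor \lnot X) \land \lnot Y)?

5

Initial set: {(Z \to (((((X \land Y) \to \lnot Y) \leftrightarrow (Z \to Y)) \lor \lnot X) \land \lnot Y))}.
(Z \to (((((X \land Y) \to \lnot Y) \leftrightarrow (Z \to Y)) \lor \lnot X) \land \lnot Y)): β-rule — branch into \lnot Z  //  (((((X \land Y) \to \lnot Y) \leftrightarrow (Z \to Y)) \lor \lnot X) \land \lnot Y).
  branch 1 (add \lnot Z):
    ○ open, literals {Z=0}.
  branch 2 (add (((((X \land Y) \to \lnot Y) \leftrightarrow (Z \to Y)) \lor \lnot X) \land \lnot Y)):
    (((((X \land Y) \to \lnot Y) \leftrightarrow (Z \to Y)) \lor \lnot X) \land \lnot Y): α-rule — add ((((X \land Y) \to \lnot Y) \leftrightarrow (Z \to Y)) \lor \lnot X), \lnot Y.
    ((((X \land Y) \to \lnot Y) \leftrightarrow (Z \to Y)) \lor \lnot X): β-rule — branch into (((X \land Y) \to \lnot Y) \leftrightarrow (Z \to Y))  //  \lnot X.
      branch 2.1 (add (((X \land Y) \to \lnot Y) \leftrightarrow (Z \to Y))):
        (((X \land Y) \to \lnot Y) \leftrightarrow (Z \to Y)): β-rule — branch into ((X \land Y) \to \lnot Y), (Z \to Y)  //  \lnot ((X \land Y) \to \lnot Y), \lnot (Z \to Y).
          branch 2.1.1 (add ((X \land Y) \to \lnot Y), (Z \to Y)):
            ((X \land Y) \to \lnot Y): β-rule — branch into \lnot (X \land Y)  //  \lnot Y.
              branch 2.1.1.1 (add \lnot (X \land Y)):
                (Z \to Y): β-rule — branch into \lnot Z  //  Y.
                  branch 2.1.1.1.1 (add \lnot Z):
                    \lnot (X \land Y): β-rule — branch into \lnot X  //  \lnot Y.
                      branch 2.1.1.1.1.1 (add \lnot X):
                        ○ open, literals {X=0, Y=0, Z=0}.
                      branch 2.1.1.1.1.2 (add \lnot Y):
                        ○ open, literals {Y=0, Z=0}.
                  branch 2.1.1.1.2 (add Y):
                    × closes — contains both Y and \lnot Y.
              branch 2.1.1.2 (add \lnot Y):
                (Z \to Y): β-rule — branch into \lnot Z  //  Y.
                  branch 2.1.1.2.1 (add \lnot Z):
                    ○ open, literals {Y=0, Z=0}.
                  branch 2.1.1.2.2 (add Y):
                    × closes — contains both Y and \lnot Y.
          branch 2.1.2 (add \lnot ((X \land Y) \to \lnot Y), \lnot (Z \to Y)):
            \lnot ((X \land Y) \to \lnot Y): α-rule — add (X \land Y), \lnot \lnot Y.
            × closes — contains both Y and \lnot Y.
      branch 2.2 (add \lnot X):
        ○ open, literals {X=0, Y=0}.
3 branches closed, 5 open.
Each open branch fixes some atoms; the unmentioned ones are free. Counting distinct full assignments: branch {Z=0} (X, Y) contributes 4 new; branch {X=0, Y=0, Z=0} (none free) contributes 0 new; branch {Y=0, Z=0} (X) contributes 0 new; branch {Y=0, Z=0} (X) contributes 0 new; branch {X=0, Y=0} (Z) contributes 1 new. Total: 5.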